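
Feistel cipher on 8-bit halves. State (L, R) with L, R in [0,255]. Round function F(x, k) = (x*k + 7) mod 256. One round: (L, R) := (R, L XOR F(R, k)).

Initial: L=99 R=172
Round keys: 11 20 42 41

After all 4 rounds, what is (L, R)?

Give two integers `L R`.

Answer: 221 103

Derivation:
Round 1 (k=11): L=172 R=8
Round 2 (k=20): L=8 R=11
Round 3 (k=42): L=11 R=221
Round 4 (k=41): L=221 R=103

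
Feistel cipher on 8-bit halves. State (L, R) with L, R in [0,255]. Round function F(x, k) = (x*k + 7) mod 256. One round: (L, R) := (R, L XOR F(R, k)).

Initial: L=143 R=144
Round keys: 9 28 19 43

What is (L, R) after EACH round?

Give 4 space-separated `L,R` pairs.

Answer: 144,152 152,55 55,132 132,4

Derivation:
Round 1 (k=9): L=144 R=152
Round 2 (k=28): L=152 R=55
Round 3 (k=19): L=55 R=132
Round 4 (k=43): L=132 R=4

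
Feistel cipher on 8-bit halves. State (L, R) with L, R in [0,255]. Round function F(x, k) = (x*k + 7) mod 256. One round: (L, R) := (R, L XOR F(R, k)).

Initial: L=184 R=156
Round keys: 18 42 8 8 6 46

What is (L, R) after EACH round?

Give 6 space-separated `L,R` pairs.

Round 1 (k=18): L=156 R=71
Round 2 (k=42): L=71 R=49
Round 3 (k=8): L=49 R=200
Round 4 (k=8): L=200 R=118
Round 5 (k=6): L=118 R=3
Round 6 (k=46): L=3 R=231

Answer: 156,71 71,49 49,200 200,118 118,3 3,231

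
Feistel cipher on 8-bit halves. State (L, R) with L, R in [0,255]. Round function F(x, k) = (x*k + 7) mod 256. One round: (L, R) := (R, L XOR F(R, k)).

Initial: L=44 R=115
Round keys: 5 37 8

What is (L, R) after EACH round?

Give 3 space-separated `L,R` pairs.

Answer: 115,106 106,42 42,61

Derivation:
Round 1 (k=5): L=115 R=106
Round 2 (k=37): L=106 R=42
Round 3 (k=8): L=42 R=61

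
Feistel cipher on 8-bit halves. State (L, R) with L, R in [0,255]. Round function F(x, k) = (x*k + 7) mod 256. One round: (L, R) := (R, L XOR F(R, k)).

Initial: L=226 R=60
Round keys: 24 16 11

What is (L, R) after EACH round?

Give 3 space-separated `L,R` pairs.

Round 1 (k=24): L=60 R=69
Round 2 (k=16): L=69 R=107
Round 3 (k=11): L=107 R=229

Answer: 60,69 69,107 107,229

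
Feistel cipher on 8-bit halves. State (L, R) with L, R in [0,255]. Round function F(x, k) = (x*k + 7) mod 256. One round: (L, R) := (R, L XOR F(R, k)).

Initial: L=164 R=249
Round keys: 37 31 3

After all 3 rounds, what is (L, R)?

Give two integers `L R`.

Round 1 (k=37): L=249 R=160
Round 2 (k=31): L=160 R=158
Round 3 (k=3): L=158 R=65

Answer: 158 65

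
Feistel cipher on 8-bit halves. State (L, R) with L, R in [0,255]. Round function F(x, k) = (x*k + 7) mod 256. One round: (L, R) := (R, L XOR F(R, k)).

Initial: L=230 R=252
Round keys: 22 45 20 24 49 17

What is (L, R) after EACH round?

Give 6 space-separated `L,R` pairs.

Answer: 252,73 73,32 32,206 206,119 119,0 0,112

Derivation:
Round 1 (k=22): L=252 R=73
Round 2 (k=45): L=73 R=32
Round 3 (k=20): L=32 R=206
Round 4 (k=24): L=206 R=119
Round 5 (k=49): L=119 R=0
Round 6 (k=17): L=0 R=112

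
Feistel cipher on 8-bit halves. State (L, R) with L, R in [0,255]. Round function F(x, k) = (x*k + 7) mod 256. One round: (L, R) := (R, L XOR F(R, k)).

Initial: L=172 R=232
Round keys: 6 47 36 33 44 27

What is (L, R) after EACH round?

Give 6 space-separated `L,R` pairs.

Answer: 232,219 219,212 212,12 12,71 71,55 55,147

Derivation:
Round 1 (k=6): L=232 R=219
Round 2 (k=47): L=219 R=212
Round 3 (k=36): L=212 R=12
Round 4 (k=33): L=12 R=71
Round 5 (k=44): L=71 R=55
Round 6 (k=27): L=55 R=147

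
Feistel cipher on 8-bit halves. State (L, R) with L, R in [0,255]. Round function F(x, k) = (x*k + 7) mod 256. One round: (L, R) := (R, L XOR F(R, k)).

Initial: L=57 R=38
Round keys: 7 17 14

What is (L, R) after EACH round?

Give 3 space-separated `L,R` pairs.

Round 1 (k=7): L=38 R=40
Round 2 (k=17): L=40 R=137
Round 3 (k=14): L=137 R=173

Answer: 38,40 40,137 137,173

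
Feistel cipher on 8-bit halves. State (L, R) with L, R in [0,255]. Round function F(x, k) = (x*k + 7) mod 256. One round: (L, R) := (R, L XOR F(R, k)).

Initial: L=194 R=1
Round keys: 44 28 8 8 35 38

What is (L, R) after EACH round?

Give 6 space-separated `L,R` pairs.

Round 1 (k=44): L=1 R=241
Round 2 (k=28): L=241 R=98
Round 3 (k=8): L=98 R=230
Round 4 (k=8): L=230 R=85
Round 5 (k=35): L=85 R=64
Round 6 (k=38): L=64 R=210

Answer: 1,241 241,98 98,230 230,85 85,64 64,210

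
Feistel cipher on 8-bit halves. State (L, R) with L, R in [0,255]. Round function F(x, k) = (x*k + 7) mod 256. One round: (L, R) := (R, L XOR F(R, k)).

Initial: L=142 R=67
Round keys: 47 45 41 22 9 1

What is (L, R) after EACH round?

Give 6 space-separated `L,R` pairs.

Answer: 67,218 218,26 26,235 235,35 35,169 169,147

Derivation:
Round 1 (k=47): L=67 R=218
Round 2 (k=45): L=218 R=26
Round 3 (k=41): L=26 R=235
Round 4 (k=22): L=235 R=35
Round 5 (k=9): L=35 R=169
Round 6 (k=1): L=169 R=147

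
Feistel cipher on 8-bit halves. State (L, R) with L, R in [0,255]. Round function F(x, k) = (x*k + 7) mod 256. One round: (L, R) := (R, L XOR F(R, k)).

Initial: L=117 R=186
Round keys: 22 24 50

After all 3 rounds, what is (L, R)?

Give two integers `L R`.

Round 1 (k=22): L=186 R=118
Round 2 (k=24): L=118 R=173
Round 3 (k=50): L=173 R=167

Answer: 173 167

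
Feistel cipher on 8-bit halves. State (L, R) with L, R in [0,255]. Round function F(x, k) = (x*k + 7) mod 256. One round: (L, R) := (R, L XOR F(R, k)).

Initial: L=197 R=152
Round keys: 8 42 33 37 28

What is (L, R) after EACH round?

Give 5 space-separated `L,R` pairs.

Round 1 (k=8): L=152 R=2
Round 2 (k=42): L=2 R=195
Round 3 (k=33): L=195 R=40
Round 4 (k=37): L=40 R=12
Round 5 (k=28): L=12 R=127

Answer: 152,2 2,195 195,40 40,12 12,127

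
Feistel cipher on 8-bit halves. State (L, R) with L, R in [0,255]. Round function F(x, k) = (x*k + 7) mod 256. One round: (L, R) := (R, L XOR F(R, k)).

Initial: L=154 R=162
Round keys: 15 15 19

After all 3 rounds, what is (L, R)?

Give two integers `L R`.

Round 1 (k=15): L=162 R=31
Round 2 (k=15): L=31 R=122
Round 3 (k=19): L=122 R=10

Answer: 122 10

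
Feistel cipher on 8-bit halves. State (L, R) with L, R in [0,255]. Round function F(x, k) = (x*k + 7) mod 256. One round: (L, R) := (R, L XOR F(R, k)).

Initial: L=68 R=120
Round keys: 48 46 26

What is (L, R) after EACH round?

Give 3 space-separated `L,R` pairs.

Round 1 (k=48): L=120 R=195
Round 2 (k=46): L=195 R=105
Round 3 (k=26): L=105 R=114

Answer: 120,195 195,105 105,114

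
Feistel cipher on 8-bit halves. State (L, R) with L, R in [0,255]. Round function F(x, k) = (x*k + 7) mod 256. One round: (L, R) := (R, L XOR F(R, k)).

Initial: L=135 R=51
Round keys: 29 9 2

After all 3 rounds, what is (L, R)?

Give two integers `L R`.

Answer: 171 20

Derivation:
Round 1 (k=29): L=51 R=73
Round 2 (k=9): L=73 R=171
Round 3 (k=2): L=171 R=20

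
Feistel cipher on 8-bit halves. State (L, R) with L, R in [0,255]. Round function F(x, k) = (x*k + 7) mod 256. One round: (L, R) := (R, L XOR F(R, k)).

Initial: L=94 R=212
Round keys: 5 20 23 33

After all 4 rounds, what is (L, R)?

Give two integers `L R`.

Answer: 133 211

Derivation:
Round 1 (k=5): L=212 R=117
Round 2 (k=20): L=117 R=255
Round 3 (k=23): L=255 R=133
Round 4 (k=33): L=133 R=211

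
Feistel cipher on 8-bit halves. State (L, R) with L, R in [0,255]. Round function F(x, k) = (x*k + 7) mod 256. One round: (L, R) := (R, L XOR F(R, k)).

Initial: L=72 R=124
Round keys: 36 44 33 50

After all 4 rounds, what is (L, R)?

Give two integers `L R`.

Answer: 177 62

Derivation:
Round 1 (k=36): L=124 R=63
Round 2 (k=44): L=63 R=167
Round 3 (k=33): L=167 R=177
Round 4 (k=50): L=177 R=62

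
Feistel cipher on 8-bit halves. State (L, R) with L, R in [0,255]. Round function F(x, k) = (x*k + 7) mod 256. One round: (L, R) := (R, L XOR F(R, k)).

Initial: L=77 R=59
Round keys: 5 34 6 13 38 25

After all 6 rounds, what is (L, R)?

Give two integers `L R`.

Answer: 213 13

Derivation:
Round 1 (k=5): L=59 R=99
Round 2 (k=34): L=99 R=22
Round 3 (k=6): L=22 R=232
Round 4 (k=13): L=232 R=217
Round 5 (k=38): L=217 R=213
Round 6 (k=25): L=213 R=13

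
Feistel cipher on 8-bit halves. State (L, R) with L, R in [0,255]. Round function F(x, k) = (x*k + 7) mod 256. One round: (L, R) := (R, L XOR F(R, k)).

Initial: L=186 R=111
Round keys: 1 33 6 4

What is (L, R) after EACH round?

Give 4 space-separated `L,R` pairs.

Round 1 (k=1): L=111 R=204
Round 2 (k=33): L=204 R=60
Round 3 (k=6): L=60 R=163
Round 4 (k=4): L=163 R=175

Answer: 111,204 204,60 60,163 163,175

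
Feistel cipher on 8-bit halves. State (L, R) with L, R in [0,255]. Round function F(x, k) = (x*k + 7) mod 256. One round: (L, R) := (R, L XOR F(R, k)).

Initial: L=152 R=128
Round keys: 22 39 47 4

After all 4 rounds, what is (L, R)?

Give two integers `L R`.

Round 1 (k=22): L=128 R=159
Round 2 (k=39): L=159 R=192
Round 3 (k=47): L=192 R=216
Round 4 (k=4): L=216 R=167

Answer: 216 167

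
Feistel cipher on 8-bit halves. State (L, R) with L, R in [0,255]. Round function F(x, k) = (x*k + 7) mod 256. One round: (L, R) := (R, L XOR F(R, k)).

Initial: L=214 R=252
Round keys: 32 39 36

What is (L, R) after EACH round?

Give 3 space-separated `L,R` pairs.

Round 1 (k=32): L=252 R=81
Round 2 (k=39): L=81 R=162
Round 3 (k=36): L=162 R=158

Answer: 252,81 81,162 162,158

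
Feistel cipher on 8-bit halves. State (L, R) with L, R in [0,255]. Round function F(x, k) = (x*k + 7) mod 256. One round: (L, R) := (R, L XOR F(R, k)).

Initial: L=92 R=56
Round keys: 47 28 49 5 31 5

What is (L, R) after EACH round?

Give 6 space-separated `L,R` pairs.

Round 1 (k=47): L=56 R=19
Round 2 (k=28): L=19 R=35
Round 3 (k=49): L=35 R=169
Round 4 (k=5): L=169 R=119
Round 5 (k=31): L=119 R=217
Round 6 (k=5): L=217 R=51

Answer: 56,19 19,35 35,169 169,119 119,217 217,51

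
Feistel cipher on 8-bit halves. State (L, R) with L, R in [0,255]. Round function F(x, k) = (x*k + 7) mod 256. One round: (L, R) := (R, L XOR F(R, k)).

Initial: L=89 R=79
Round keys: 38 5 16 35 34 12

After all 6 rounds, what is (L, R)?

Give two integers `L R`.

Round 1 (k=38): L=79 R=152
Round 2 (k=5): L=152 R=176
Round 3 (k=16): L=176 R=159
Round 4 (k=35): L=159 R=116
Round 5 (k=34): L=116 R=240
Round 6 (k=12): L=240 R=51

Answer: 240 51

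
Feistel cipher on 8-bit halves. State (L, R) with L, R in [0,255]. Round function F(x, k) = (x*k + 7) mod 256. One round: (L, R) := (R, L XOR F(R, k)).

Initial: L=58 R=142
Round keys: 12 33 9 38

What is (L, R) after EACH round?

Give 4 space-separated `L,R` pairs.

Round 1 (k=12): L=142 R=149
Round 2 (k=33): L=149 R=178
Round 3 (k=9): L=178 R=220
Round 4 (k=38): L=220 R=29

Answer: 142,149 149,178 178,220 220,29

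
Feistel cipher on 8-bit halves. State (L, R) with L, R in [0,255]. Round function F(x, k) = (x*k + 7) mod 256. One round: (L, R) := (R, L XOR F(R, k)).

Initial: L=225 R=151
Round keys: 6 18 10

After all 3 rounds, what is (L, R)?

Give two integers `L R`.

Answer: 112 23

Derivation:
Round 1 (k=6): L=151 R=112
Round 2 (k=18): L=112 R=112
Round 3 (k=10): L=112 R=23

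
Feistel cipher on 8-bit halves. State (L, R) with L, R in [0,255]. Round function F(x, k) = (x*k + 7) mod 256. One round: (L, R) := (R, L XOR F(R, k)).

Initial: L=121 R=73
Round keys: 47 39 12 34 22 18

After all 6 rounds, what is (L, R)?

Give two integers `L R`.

Answer: 191 59

Derivation:
Round 1 (k=47): L=73 R=23
Round 2 (k=39): L=23 R=193
Round 3 (k=12): L=193 R=4
Round 4 (k=34): L=4 R=78
Round 5 (k=22): L=78 R=191
Round 6 (k=18): L=191 R=59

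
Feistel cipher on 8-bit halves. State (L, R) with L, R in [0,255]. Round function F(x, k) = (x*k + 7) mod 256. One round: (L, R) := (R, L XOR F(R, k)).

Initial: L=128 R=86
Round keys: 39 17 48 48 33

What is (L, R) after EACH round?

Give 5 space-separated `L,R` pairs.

Round 1 (k=39): L=86 R=161
Round 2 (k=17): L=161 R=238
Round 3 (k=48): L=238 R=6
Round 4 (k=48): L=6 R=201
Round 5 (k=33): L=201 R=246

Answer: 86,161 161,238 238,6 6,201 201,246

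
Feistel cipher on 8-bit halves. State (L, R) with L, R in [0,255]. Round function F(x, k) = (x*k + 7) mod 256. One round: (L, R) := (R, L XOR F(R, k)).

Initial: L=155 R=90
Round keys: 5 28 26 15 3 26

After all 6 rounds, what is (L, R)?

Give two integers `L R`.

Answer: 169 136

Derivation:
Round 1 (k=5): L=90 R=82
Round 2 (k=28): L=82 R=165
Round 3 (k=26): L=165 R=155
Round 4 (k=15): L=155 R=185
Round 5 (k=3): L=185 R=169
Round 6 (k=26): L=169 R=136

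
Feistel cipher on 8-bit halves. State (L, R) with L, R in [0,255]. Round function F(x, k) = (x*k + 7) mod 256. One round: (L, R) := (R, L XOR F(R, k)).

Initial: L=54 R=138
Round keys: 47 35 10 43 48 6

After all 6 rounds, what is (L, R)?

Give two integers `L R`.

Answer: 199 132

Derivation:
Round 1 (k=47): L=138 R=107
Round 2 (k=35): L=107 R=34
Round 3 (k=10): L=34 R=48
Round 4 (k=43): L=48 R=53
Round 5 (k=48): L=53 R=199
Round 6 (k=6): L=199 R=132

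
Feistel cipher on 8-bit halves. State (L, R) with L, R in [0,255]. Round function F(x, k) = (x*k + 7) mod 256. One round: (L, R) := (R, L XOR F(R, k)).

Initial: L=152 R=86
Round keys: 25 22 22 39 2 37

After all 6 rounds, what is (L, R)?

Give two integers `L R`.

Answer: 235 150

Derivation:
Round 1 (k=25): L=86 R=245
Round 2 (k=22): L=245 R=67
Round 3 (k=22): L=67 R=60
Round 4 (k=39): L=60 R=104
Round 5 (k=2): L=104 R=235
Round 6 (k=37): L=235 R=150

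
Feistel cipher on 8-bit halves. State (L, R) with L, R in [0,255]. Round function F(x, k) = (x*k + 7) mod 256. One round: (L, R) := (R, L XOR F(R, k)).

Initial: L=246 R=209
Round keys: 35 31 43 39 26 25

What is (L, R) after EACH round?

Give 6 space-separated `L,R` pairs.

Answer: 209,108 108,202 202,153 153,156 156,70 70,65

Derivation:
Round 1 (k=35): L=209 R=108
Round 2 (k=31): L=108 R=202
Round 3 (k=43): L=202 R=153
Round 4 (k=39): L=153 R=156
Round 5 (k=26): L=156 R=70
Round 6 (k=25): L=70 R=65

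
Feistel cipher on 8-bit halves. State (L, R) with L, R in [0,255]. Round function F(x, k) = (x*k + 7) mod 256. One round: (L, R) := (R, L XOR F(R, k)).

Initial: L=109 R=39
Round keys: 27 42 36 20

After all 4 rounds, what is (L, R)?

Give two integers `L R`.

Round 1 (k=27): L=39 R=73
Round 2 (k=42): L=73 R=38
Round 3 (k=36): L=38 R=22
Round 4 (k=20): L=22 R=153

Answer: 22 153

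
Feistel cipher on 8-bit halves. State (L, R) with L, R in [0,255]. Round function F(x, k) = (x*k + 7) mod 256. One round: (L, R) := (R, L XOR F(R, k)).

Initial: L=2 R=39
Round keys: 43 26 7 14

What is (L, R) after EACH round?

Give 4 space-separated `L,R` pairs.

Answer: 39,150 150,100 100,85 85,201

Derivation:
Round 1 (k=43): L=39 R=150
Round 2 (k=26): L=150 R=100
Round 3 (k=7): L=100 R=85
Round 4 (k=14): L=85 R=201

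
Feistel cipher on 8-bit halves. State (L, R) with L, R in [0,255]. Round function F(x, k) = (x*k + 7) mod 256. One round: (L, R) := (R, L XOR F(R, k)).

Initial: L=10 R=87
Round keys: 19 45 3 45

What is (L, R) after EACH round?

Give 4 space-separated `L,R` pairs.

Round 1 (k=19): L=87 R=118
Round 2 (k=45): L=118 R=146
Round 3 (k=3): L=146 R=203
Round 4 (k=45): L=203 R=36

Answer: 87,118 118,146 146,203 203,36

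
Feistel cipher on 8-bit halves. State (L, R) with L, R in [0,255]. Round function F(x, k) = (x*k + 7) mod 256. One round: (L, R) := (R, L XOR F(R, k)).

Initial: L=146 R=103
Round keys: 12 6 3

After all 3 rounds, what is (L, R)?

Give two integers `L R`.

Round 1 (k=12): L=103 R=73
Round 2 (k=6): L=73 R=218
Round 3 (k=3): L=218 R=220

Answer: 218 220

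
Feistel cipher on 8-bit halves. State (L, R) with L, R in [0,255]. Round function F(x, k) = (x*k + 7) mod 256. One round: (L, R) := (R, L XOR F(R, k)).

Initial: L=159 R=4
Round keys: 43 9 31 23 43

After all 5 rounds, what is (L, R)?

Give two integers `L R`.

Answer: 188 231

Derivation:
Round 1 (k=43): L=4 R=44
Round 2 (k=9): L=44 R=151
Round 3 (k=31): L=151 R=124
Round 4 (k=23): L=124 R=188
Round 5 (k=43): L=188 R=231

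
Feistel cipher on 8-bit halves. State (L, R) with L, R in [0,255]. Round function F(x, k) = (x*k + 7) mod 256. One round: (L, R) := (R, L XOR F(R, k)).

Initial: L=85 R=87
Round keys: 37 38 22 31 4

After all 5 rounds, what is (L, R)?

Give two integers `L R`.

Answer: 245 255

Derivation:
Round 1 (k=37): L=87 R=207
Round 2 (k=38): L=207 R=150
Round 3 (k=22): L=150 R=36
Round 4 (k=31): L=36 R=245
Round 5 (k=4): L=245 R=255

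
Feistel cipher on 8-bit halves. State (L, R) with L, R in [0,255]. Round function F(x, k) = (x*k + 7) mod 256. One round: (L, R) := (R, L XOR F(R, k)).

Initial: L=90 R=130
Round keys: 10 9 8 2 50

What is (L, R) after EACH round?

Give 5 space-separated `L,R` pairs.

Round 1 (k=10): L=130 R=65
Round 2 (k=9): L=65 R=210
Round 3 (k=8): L=210 R=214
Round 4 (k=2): L=214 R=97
Round 5 (k=50): L=97 R=47

Answer: 130,65 65,210 210,214 214,97 97,47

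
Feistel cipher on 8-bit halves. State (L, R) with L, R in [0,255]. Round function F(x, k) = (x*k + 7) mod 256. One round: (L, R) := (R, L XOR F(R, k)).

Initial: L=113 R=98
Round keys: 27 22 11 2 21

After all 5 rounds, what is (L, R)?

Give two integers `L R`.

Round 1 (k=27): L=98 R=44
Round 2 (k=22): L=44 R=173
Round 3 (k=11): L=173 R=90
Round 4 (k=2): L=90 R=22
Round 5 (k=21): L=22 R=143

Answer: 22 143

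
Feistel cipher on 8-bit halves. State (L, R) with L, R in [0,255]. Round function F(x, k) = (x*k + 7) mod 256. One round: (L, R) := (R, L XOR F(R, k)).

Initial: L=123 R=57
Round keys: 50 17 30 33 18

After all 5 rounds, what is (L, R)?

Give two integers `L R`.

Answer: 60 234

Derivation:
Round 1 (k=50): L=57 R=82
Round 2 (k=17): L=82 R=64
Round 3 (k=30): L=64 R=213
Round 4 (k=33): L=213 R=60
Round 5 (k=18): L=60 R=234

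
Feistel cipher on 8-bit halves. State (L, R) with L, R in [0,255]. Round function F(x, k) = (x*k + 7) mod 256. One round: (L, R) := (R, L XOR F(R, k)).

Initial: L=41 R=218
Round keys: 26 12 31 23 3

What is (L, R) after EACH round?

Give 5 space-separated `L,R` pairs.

Answer: 218,2 2,197 197,224 224,226 226,77

Derivation:
Round 1 (k=26): L=218 R=2
Round 2 (k=12): L=2 R=197
Round 3 (k=31): L=197 R=224
Round 4 (k=23): L=224 R=226
Round 5 (k=3): L=226 R=77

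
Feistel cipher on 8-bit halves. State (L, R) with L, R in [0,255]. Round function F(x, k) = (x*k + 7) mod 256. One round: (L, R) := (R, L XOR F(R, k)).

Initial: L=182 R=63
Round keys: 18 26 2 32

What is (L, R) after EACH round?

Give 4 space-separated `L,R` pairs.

Round 1 (k=18): L=63 R=195
Round 2 (k=26): L=195 R=234
Round 3 (k=2): L=234 R=24
Round 4 (k=32): L=24 R=237

Answer: 63,195 195,234 234,24 24,237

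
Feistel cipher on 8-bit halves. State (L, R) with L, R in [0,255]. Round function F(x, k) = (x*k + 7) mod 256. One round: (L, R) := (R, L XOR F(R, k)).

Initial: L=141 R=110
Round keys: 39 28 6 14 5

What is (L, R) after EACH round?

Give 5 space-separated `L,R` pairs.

Round 1 (k=39): L=110 R=68
Round 2 (k=28): L=68 R=25
Round 3 (k=6): L=25 R=217
Round 4 (k=14): L=217 R=252
Round 5 (k=5): L=252 R=42

Answer: 110,68 68,25 25,217 217,252 252,42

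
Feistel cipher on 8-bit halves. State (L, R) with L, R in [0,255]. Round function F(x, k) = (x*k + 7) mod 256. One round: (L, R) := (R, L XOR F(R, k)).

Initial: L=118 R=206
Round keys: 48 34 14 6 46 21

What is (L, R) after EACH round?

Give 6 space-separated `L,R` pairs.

Round 1 (k=48): L=206 R=209
Round 2 (k=34): L=209 R=7
Round 3 (k=14): L=7 R=184
Round 4 (k=6): L=184 R=80
Round 5 (k=46): L=80 R=223
Round 6 (k=21): L=223 R=2

Answer: 206,209 209,7 7,184 184,80 80,223 223,2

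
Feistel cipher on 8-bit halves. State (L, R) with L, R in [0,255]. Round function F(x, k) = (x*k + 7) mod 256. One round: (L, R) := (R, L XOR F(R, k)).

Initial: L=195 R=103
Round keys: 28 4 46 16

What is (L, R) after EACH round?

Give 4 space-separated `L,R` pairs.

Round 1 (k=28): L=103 R=136
Round 2 (k=4): L=136 R=64
Round 3 (k=46): L=64 R=15
Round 4 (k=16): L=15 R=183

Answer: 103,136 136,64 64,15 15,183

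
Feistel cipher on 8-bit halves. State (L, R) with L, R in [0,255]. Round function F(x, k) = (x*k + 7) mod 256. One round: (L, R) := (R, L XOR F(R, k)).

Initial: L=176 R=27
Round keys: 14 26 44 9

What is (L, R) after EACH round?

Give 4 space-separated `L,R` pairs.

Round 1 (k=14): L=27 R=49
Round 2 (k=26): L=49 R=26
Round 3 (k=44): L=26 R=78
Round 4 (k=9): L=78 R=223

Answer: 27,49 49,26 26,78 78,223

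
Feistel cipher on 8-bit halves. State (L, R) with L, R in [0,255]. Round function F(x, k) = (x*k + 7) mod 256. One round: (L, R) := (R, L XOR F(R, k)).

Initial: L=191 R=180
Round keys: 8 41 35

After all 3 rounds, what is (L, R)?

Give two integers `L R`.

Round 1 (k=8): L=180 R=24
Round 2 (k=41): L=24 R=107
Round 3 (k=35): L=107 R=176

Answer: 107 176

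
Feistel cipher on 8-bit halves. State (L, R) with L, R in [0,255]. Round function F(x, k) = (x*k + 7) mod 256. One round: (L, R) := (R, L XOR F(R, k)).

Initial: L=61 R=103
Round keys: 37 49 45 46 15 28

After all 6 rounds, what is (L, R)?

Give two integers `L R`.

Answer: 52 255

Derivation:
Round 1 (k=37): L=103 R=215
Round 2 (k=49): L=215 R=73
Round 3 (k=45): L=73 R=11
Round 4 (k=46): L=11 R=72
Round 5 (k=15): L=72 R=52
Round 6 (k=28): L=52 R=255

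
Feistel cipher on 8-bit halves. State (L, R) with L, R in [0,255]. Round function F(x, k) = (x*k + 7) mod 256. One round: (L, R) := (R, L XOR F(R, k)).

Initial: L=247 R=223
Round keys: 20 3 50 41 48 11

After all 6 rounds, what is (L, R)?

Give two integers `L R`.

Answer: 124 141

Derivation:
Round 1 (k=20): L=223 R=132
Round 2 (k=3): L=132 R=76
Round 3 (k=50): L=76 R=91
Round 4 (k=41): L=91 R=214
Round 5 (k=48): L=214 R=124
Round 6 (k=11): L=124 R=141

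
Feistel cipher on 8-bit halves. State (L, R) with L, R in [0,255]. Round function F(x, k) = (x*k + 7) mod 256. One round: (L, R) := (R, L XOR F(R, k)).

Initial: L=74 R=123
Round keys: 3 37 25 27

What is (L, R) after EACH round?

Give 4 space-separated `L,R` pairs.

Round 1 (k=3): L=123 R=50
Round 2 (k=37): L=50 R=58
Round 3 (k=25): L=58 R=131
Round 4 (k=27): L=131 R=226

Answer: 123,50 50,58 58,131 131,226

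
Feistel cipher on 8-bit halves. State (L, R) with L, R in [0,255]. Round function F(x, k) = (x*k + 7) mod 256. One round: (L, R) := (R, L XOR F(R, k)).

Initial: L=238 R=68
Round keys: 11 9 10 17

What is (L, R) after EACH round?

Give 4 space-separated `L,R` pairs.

Round 1 (k=11): L=68 R=29
Round 2 (k=9): L=29 R=72
Round 3 (k=10): L=72 R=202
Round 4 (k=17): L=202 R=57

Answer: 68,29 29,72 72,202 202,57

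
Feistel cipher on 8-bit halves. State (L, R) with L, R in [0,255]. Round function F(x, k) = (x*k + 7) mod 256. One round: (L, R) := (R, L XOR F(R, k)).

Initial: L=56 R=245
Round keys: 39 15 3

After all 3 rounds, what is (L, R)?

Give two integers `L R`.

Round 1 (k=39): L=245 R=98
Round 2 (k=15): L=98 R=48
Round 3 (k=3): L=48 R=245

Answer: 48 245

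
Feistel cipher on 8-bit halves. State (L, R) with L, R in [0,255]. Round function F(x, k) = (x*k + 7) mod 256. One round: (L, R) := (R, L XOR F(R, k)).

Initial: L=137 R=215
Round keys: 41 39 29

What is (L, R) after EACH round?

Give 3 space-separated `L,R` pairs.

Round 1 (k=41): L=215 R=255
Round 2 (k=39): L=255 R=55
Round 3 (k=29): L=55 R=189

Answer: 215,255 255,55 55,189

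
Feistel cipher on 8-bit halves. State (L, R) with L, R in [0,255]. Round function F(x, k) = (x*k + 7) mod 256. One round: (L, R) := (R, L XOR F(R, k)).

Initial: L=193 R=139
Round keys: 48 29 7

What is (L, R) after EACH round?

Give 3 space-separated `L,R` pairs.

Answer: 139,214 214,206 206,127

Derivation:
Round 1 (k=48): L=139 R=214
Round 2 (k=29): L=214 R=206
Round 3 (k=7): L=206 R=127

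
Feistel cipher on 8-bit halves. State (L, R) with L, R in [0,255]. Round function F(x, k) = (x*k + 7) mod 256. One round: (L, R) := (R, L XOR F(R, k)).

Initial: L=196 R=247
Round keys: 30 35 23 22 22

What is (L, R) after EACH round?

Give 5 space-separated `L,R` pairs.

Round 1 (k=30): L=247 R=61
Round 2 (k=35): L=61 R=169
Round 3 (k=23): L=169 R=11
Round 4 (k=22): L=11 R=80
Round 5 (k=22): L=80 R=236

Answer: 247,61 61,169 169,11 11,80 80,236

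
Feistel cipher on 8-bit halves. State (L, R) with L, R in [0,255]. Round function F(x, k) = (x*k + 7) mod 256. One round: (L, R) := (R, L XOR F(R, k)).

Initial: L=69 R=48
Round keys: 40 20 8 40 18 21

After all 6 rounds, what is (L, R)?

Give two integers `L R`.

Round 1 (k=40): L=48 R=194
Round 2 (k=20): L=194 R=31
Round 3 (k=8): L=31 R=61
Round 4 (k=40): L=61 R=144
Round 5 (k=18): L=144 R=26
Round 6 (k=21): L=26 R=185

Answer: 26 185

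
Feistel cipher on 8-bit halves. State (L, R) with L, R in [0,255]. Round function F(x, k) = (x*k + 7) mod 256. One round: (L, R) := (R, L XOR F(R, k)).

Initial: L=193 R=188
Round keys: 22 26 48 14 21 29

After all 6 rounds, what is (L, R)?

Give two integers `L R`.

Round 1 (k=22): L=188 R=238
Round 2 (k=26): L=238 R=143
Round 3 (k=48): L=143 R=57
Round 4 (k=14): L=57 R=170
Round 5 (k=21): L=170 R=192
Round 6 (k=29): L=192 R=109

Answer: 192 109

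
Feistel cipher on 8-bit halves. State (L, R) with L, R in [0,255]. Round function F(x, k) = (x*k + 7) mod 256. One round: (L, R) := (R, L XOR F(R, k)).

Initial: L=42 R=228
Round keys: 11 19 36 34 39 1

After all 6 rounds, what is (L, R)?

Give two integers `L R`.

Answer: 124 246

Derivation:
Round 1 (k=11): L=228 R=249
Round 2 (k=19): L=249 R=102
Round 3 (k=36): L=102 R=166
Round 4 (k=34): L=166 R=117
Round 5 (k=39): L=117 R=124
Round 6 (k=1): L=124 R=246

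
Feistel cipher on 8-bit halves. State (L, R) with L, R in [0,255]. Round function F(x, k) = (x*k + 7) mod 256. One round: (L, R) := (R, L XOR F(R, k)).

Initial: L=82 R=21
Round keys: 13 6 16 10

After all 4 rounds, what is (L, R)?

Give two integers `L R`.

Answer: 45 31

Derivation:
Round 1 (k=13): L=21 R=74
Round 2 (k=6): L=74 R=214
Round 3 (k=16): L=214 R=45
Round 4 (k=10): L=45 R=31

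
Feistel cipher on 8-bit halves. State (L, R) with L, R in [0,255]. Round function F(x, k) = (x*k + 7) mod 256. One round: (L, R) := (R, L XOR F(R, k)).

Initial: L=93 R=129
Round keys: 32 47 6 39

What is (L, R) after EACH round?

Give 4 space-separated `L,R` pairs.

Round 1 (k=32): L=129 R=122
Round 2 (k=47): L=122 R=236
Round 3 (k=6): L=236 R=245
Round 4 (k=39): L=245 R=182

Answer: 129,122 122,236 236,245 245,182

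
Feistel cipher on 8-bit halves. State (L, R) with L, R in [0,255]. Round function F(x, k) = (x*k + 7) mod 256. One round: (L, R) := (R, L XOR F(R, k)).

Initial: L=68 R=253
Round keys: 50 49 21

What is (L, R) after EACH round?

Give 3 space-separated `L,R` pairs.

Round 1 (k=50): L=253 R=53
Round 2 (k=49): L=53 R=209
Round 3 (k=21): L=209 R=25

Answer: 253,53 53,209 209,25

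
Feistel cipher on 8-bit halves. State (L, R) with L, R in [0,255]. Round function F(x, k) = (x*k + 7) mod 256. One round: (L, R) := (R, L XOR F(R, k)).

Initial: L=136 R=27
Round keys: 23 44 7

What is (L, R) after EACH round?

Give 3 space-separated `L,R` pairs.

Answer: 27,252 252,76 76,231

Derivation:
Round 1 (k=23): L=27 R=252
Round 2 (k=44): L=252 R=76
Round 3 (k=7): L=76 R=231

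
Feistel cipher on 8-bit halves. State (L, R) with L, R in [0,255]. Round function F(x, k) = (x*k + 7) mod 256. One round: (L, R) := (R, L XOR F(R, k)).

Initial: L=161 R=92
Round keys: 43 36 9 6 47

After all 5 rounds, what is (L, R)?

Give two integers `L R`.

Round 1 (k=43): L=92 R=218
Round 2 (k=36): L=218 R=243
Round 3 (k=9): L=243 R=72
Round 4 (k=6): L=72 R=68
Round 5 (k=47): L=68 R=203

Answer: 68 203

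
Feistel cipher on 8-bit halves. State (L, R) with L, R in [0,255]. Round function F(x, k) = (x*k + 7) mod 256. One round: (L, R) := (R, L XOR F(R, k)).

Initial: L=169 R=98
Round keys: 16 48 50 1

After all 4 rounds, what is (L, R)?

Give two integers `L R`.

Answer: 15 211

Derivation:
Round 1 (k=16): L=98 R=142
Round 2 (k=48): L=142 R=197
Round 3 (k=50): L=197 R=15
Round 4 (k=1): L=15 R=211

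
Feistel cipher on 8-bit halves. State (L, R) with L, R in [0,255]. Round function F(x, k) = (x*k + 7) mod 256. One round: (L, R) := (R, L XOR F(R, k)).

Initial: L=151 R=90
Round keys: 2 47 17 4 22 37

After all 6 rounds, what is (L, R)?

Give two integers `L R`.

Round 1 (k=2): L=90 R=44
Round 2 (k=47): L=44 R=65
Round 3 (k=17): L=65 R=116
Round 4 (k=4): L=116 R=150
Round 5 (k=22): L=150 R=159
Round 6 (k=37): L=159 R=148

Answer: 159 148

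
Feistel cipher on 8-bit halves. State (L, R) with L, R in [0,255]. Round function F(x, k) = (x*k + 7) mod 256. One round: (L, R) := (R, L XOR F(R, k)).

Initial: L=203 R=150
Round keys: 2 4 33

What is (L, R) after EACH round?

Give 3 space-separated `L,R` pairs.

Answer: 150,248 248,113 113,96

Derivation:
Round 1 (k=2): L=150 R=248
Round 2 (k=4): L=248 R=113
Round 3 (k=33): L=113 R=96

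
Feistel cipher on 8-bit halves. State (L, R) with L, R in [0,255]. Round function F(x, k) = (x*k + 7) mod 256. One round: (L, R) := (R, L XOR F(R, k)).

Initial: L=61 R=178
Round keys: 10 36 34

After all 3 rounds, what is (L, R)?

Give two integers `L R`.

Answer: 109 71

Derivation:
Round 1 (k=10): L=178 R=198
Round 2 (k=36): L=198 R=109
Round 3 (k=34): L=109 R=71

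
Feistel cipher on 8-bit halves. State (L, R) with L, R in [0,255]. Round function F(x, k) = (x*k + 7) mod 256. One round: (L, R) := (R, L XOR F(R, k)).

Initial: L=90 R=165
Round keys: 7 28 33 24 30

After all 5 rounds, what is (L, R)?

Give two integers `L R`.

Round 1 (k=7): L=165 R=208
Round 2 (k=28): L=208 R=98
Round 3 (k=33): L=98 R=121
Round 4 (k=24): L=121 R=61
Round 5 (k=30): L=61 R=84

Answer: 61 84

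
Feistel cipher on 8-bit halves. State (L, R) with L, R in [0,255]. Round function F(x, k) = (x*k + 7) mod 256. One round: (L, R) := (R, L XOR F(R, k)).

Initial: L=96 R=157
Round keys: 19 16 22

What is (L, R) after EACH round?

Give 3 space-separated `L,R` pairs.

Answer: 157,206 206,122 122,77

Derivation:
Round 1 (k=19): L=157 R=206
Round 2 (k=16): L=206 R=122
Round 3 (k=22): L=122 R=77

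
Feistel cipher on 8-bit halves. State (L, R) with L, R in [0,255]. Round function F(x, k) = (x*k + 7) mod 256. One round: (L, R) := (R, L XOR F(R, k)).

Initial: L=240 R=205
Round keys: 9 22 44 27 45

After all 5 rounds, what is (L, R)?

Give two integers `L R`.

Round 1 (k=9): L=205 R=204
Round 2 (k=22): L=204 R=66
Round 3 (k=44): L=66 R=147
Round 4 (k=27): L=147 R=202
Round 5 (k=45): L=202 R=26

Answer: 202 26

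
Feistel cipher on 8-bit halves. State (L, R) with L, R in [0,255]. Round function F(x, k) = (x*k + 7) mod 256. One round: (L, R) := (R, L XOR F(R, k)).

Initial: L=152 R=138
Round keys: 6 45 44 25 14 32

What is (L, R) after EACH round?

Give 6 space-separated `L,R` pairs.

Answer: 138,219 219,12 12,204 204,255 255,53 53,88

Derivation:
Round 1 (k=6): L=138 R=219
Round 2 (k=45): L=219 R=12
Round 3 (k=44): L=12 R=204
Round 4 (k=25): L=204 R=255
Round 5 (k=14): L=255 R=53
Round 6 (k=32): L=53 R=88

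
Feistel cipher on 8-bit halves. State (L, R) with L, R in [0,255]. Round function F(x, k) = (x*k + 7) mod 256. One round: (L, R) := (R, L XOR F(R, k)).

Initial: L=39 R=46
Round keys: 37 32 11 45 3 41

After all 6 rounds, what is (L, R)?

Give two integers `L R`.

Round 1 (k=37): L=46 R=138
Round 2 (k=32): L=138 R=105
Round 3 (k=11): L=105 R=0
Round 4 (k=45): L=0 R=110
Round 5 (k=3): L=110 R=81
Round 6 (k=41): L=81 R=110

Answer: 81 110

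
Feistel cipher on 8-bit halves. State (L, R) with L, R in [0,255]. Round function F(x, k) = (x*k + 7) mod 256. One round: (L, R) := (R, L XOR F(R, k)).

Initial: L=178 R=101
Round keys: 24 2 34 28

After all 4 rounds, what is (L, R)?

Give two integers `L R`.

Answer: 194 251

Derivation:
Round 1 (k=24): L=101 R=205
Round 2 (k=2): L=205 R=196
Round 3 (k=34): L=196 R=194
Round 4 (k=28): L=194 R=251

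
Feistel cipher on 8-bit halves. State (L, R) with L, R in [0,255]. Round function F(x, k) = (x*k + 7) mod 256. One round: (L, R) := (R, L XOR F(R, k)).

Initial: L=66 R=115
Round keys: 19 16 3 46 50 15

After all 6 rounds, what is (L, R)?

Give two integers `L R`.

Round 1 (k=19): L=115 R=210
Round 2 (k=16): L=210 R=84
Round 3 (k=3): L=84 R=209
Round 4 (k=46): L=209 R=193
Round 5 (k=50): L=193 R=104
Round 6 (k=15): L=104 R=222

Answer: 104 222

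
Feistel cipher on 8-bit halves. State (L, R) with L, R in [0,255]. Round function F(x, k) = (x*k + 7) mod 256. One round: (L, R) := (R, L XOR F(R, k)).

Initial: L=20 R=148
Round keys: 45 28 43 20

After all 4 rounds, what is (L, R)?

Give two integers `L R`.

Answer: 195 188

Derivation:
Round 1 (k=45): L=148 R=31
Round 2 (k=28): L=31 R=255
Round 3 (k=43): L=255 R=195
Round 4 (k=20): L=195 R=188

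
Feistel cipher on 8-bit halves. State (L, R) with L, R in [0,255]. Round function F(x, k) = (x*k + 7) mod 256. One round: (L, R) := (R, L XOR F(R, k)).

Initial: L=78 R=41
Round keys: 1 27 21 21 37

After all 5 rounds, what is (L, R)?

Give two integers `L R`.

Round 1 (k=1): L=41 R=126
Round 2 (k=27): L=126 R=120
Round 3 (k=21): L=120 R=161
Round 4 (k=21): L=161 R=68
Round 5 (k=37): L=68 R=122

Answer: 68 122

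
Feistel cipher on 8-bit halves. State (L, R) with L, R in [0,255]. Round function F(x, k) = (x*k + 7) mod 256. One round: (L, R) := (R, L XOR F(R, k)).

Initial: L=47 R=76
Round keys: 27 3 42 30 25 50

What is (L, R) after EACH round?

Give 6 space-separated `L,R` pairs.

Round 1 (k=27): L=76 R=36
Round 2 (k=3): L=36 R=63
Round 3 (k=42): L=63 R=121
Round 4 (k=30): L=121 R=10
Round 5 (k=25): L=10 R=120
Round 6 (k=50): L=120 R=125

Answer: 76,36 36,63 63,121 121,10 10,120 120,125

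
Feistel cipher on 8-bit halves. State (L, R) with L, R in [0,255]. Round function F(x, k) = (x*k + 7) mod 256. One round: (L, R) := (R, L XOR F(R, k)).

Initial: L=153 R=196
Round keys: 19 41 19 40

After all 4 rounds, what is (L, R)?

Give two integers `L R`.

Answer: 140 130

Derivation:
Round 1 (k=19): L=196 R=10
Round 2 (k=41): L=10 R=101
Round 3 (k=19): L=101 R=140
Round 4 (k=40): L=140 R=130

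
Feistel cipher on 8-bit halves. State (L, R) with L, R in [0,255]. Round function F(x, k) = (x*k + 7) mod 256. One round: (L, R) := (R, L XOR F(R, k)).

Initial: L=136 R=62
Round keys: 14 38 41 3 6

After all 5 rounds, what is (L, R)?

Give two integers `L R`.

Round 1 (k=14): L=62 R=227
Round 2 (k=38): L=227 R=135
Round 3 (k=41): L=135 R=69
Round 4 (k=3): L=69 R=81
Round 5 (k=6): L=81 R=168

Answer: 81 168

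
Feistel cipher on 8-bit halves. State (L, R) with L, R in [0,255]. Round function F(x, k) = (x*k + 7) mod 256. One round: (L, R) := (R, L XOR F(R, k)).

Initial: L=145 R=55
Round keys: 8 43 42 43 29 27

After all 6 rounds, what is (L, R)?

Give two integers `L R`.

Answer: 74 213

Derivation:
Round 1 (k=8): L=55 R=46
Round 2 (k=43): L=46 R=246
Round 3 (k=42): L=246 R=77
Round 4 (k=43): L=77 R=0
Round 5 (k=29): L=0 R=74
Round 6 (k=27): L=74 R=213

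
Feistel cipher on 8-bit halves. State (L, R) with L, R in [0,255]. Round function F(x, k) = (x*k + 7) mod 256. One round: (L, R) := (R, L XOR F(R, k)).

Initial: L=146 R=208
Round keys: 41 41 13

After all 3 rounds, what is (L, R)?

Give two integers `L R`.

Answer: 68 190

Derivation:
Round 1 (k=41): L=208 R=197
Round 2 (k=41): L=197 R=68
Round 3 (k=13): L=68 R=190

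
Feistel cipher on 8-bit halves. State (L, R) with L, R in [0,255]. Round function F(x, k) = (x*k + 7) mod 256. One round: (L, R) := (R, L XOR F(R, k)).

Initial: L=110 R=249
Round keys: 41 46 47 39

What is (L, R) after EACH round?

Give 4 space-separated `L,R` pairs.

Round 1 (k=41): L=249 R=134
Round 2 (k=46): L=134 R=226
Round 3 (k=47): L=226 R=3
Round 4 (k=39): L=3 R=158

Answer: 249,134 134,226 226,3 3,158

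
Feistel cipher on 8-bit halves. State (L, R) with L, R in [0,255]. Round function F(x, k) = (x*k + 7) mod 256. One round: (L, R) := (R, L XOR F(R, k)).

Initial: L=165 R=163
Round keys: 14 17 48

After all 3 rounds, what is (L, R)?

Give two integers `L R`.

Answer: 56 211

Derivation:
Round 1 (k=14): L=163 R=84
Round 2 (k=17): L=84 R=56
Round 3 (k=48): L=56 R=211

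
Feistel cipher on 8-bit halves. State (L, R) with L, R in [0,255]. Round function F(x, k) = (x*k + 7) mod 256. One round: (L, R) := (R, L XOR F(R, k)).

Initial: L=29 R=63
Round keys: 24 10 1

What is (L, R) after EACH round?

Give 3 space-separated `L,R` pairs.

Round 1 (k=24): L=63 R=242
Round 2 (k=10): L=242 R=68
Round 3 (k=1): L=68 R=185

Answer: 63,242 242,68 68,185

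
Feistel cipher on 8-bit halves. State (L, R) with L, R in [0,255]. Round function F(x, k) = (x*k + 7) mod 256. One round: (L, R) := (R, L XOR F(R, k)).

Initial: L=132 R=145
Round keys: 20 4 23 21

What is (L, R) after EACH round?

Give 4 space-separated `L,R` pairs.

Round 1 (k=20): L=145 R=223
Round 2 (k=4): L=223 R=18
Round 3 (k=23): L=18 R=122
Round 4 (k=21): L=122 R=27

Answer: 145,223 223,18 18,122 122,27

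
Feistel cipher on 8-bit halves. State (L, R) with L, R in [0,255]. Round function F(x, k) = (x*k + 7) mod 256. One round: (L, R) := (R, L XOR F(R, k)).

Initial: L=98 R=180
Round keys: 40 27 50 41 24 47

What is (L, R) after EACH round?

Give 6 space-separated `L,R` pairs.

Answer: 180,69 69,250 250,158 158,175 175,241 241,233

Derivation:
Round 1 (k=40): L=180 R=69
Round 2 (k=27): L=69 R=250
Round 3 (k=50): L=250 R=158
Round 4 (k=41): L=158 R=175
Round 5 (k=24): L=175 R=241
Round 6 (k=47): L=241 R=233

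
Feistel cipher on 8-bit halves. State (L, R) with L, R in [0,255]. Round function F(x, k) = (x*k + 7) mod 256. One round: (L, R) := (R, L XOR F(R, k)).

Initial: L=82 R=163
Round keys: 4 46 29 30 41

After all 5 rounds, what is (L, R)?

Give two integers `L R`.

Round 1 (k=4): L=163 R=193
Round 2 (k=46): L=193 R=22
Round 3 (k=29): L=22 R=68
Round 4 (k=30): L=68 R=233
Round 5 (k=41): L=233 R=28

Answer: 233 28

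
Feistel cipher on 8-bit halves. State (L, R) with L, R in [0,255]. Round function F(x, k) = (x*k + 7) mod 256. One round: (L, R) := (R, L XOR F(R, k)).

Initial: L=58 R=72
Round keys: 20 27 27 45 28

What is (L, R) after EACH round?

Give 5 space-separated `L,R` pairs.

Round 1 (k=20): L=72 R=157
Round 2 (k=27): L=157 R=222
Round 3 (k=27): L=222 R=236
Round 4 (k=45): L=236 R=93
Round 5 (k=28): L=93 R=223

Answer: 72,157 157,222 222,236 236,93 93,223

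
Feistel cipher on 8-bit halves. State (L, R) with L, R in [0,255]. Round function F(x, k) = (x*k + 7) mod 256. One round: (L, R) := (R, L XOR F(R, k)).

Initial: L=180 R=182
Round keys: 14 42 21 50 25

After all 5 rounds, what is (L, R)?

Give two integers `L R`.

Answer: 178 8

Derivation:
Round 1 (k=14): L=182 R=79
Round 2 (k=42): L=79 R=75
Round 3 (k=21): L=75 R=97
Round 4 (k=50): L=97 R=178
Round 5 (k=25): L=178 R=8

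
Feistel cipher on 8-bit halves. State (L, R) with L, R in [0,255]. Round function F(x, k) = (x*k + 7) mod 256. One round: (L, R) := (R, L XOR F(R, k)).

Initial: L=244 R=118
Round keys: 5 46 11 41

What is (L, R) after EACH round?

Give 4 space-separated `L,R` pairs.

Answer: 118,161 161,131 131,9 9,251

Derivation:
Round 1 (k=5): L=118 R=161
Round 2 (k=46): L=161 R=131
Round 3 (k=11): L=131 R=9
Round 4 (k=41): L=9 R=251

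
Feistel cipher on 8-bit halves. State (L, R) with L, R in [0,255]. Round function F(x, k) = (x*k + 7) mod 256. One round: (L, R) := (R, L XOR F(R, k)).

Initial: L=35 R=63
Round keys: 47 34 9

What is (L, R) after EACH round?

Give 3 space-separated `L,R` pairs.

Round 1 (k=47): L=63 R=187
Round 2 (k=34): L=187 R=226
Round 3 (k=9): L=226 R=66

Answer: 63,187 187,226 226,66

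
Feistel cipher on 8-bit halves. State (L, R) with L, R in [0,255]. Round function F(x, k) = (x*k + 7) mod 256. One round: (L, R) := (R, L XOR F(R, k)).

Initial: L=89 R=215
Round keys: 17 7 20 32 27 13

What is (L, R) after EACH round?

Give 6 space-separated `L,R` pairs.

Answer: 215,23 23,127 127,228 228,248 248,203 203,174

Derivation:
Round 1 (k=17): L=215 R=23
Round 2 (k=7): L=23 R=127
Round 3 (k=20): L=127 R=228
Round 4 (k=32): L=228 R=248
Round 5 (k=27): L=248 R=203
Round 6 (k=13): L=203 R=174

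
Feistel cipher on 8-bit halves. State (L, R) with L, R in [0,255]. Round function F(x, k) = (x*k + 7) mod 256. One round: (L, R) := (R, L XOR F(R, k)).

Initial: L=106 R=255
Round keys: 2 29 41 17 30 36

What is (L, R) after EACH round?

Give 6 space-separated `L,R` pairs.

Answer: 255,111 111,101 101,91 91,119 119,162 162,184

Derivation:
Round 1 (k=2): L=255 R=111
Round 2 (k=29): L=111 R=101
Round 3 (k=41): L=101 R=91
Round 4 (k=17): L=91 R=119
Round 5 (k=30): L=119 R=162
Round 6 (k=36): L=162 R=184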